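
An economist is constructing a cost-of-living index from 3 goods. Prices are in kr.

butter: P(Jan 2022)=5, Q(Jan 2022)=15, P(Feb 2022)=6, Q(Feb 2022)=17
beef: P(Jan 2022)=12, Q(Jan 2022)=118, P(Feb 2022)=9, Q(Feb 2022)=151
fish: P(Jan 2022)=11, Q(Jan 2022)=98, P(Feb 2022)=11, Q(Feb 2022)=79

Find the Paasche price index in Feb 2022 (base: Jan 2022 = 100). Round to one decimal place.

84.2

Paasche price index uses current-period quantities as weights.
ΣP(Feb 2022)·Q(Feb 2022) = 6×17 + 9×151 + 11×79 = 102 + 1359 + 869 = 2330
ΣP(Jan 2022)·Q(Feb 2022) = 5×17 + 12×151 + 11×79 = 85 + 1812 + 869 = 2766
Index = 2330 / 2766 × 100 = 84.2372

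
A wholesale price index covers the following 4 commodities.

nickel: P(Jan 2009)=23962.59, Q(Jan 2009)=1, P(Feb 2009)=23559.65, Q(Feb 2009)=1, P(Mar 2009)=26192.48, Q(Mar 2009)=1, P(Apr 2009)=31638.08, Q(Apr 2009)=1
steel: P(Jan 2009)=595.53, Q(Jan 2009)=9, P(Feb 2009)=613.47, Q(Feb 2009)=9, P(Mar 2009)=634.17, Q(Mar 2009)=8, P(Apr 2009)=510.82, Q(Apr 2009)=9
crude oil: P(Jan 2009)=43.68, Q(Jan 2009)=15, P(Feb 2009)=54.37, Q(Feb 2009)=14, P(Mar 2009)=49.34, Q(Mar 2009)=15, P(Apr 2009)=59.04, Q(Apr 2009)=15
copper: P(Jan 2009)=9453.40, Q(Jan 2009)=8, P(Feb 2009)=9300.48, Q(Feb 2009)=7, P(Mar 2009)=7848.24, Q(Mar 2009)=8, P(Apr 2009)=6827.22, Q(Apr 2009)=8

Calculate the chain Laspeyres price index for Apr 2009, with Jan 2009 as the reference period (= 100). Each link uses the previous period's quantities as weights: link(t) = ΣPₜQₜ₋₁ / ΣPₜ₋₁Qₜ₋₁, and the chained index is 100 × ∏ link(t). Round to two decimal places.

Link Jan 2009→Feb 2009:
ΣP(Feb 2009)Q(Jan 2009) = 23559.65×1 + 613.47×9 + 54.37×15 + 9300.48×8 = 23559.65 + 5521.23 + 815.55 + 74403.84 = 104300.27
ΣP(Jan 2009)Q(Jan 2009) = 23962.59×1 + 595.53×9 + 43.68×15 + 9453.40×8 = 23962.59 + 5359.77 + 655.2 + 75627.2 = 105604.76
link = 104300.27/105604.76 = 0.987647
Link Feb 2009→Mar 2009:
ΣP(Mar 2009)Q(Feb 2009) = 26192.48×1 + 634.17×9 + 49.34×14 + 7848.24×7 = 26192.48 + 5707.53 + 690.76 + 54937.68 = 87528.45
ΣP(Feb 2009)Q(Feb 2009) = 23559.65×1 + 613.47×9 + 54.37×14 + 9300.48×7 = 23559.65 + 5521.23 + 761.18 + 65103.36 = 94945.42
link = 87528.45/94945.42 = 0.921882
Link Mar 2009→Apr 2009:
ΣP(Apr 2009)Q(Mar 2009) = 31638.08×1 + 510.82×8 + 59.04×15 + 6827.22×8 = 31638.08 + 4086.56 + 885.6 + 54617.76 = 91228
ΣP(Mar 2009)Q(Mar 2009) = 26192.48×1 + 634.17×8 + 49.34×15 + 7848.24×8 = 26192.48 + 5073.36 + 740.1 + 62785.92 = 94791.86
link = 91228/94791.86 = 0.962403
Chained index = 100 × 0.987647 × 0.921882 × 0.962403 = 87.6263

87.63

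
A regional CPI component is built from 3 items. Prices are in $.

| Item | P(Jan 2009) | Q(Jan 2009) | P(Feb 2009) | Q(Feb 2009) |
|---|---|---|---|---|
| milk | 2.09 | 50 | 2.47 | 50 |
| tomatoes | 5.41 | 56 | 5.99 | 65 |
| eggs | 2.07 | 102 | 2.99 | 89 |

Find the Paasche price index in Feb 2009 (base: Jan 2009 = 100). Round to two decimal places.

121.64

Paasche price index uses current-period quantities as weights.
ΣP(Feb 2009)·Q(Feb 2009) = 2.47×50 + 5.99×65 + 2.99×89 = 123.5 + 389.35 + 266.11 = 778.96
ΣP(Jan 2009)·Q(Feb 2009) = 2.09×50 + 5.41×65 + 2.07×89 = 104.5 + 351.65 + 184.23 = 640.38
Index = 778.96 / 640.38 × 100 = 121.6403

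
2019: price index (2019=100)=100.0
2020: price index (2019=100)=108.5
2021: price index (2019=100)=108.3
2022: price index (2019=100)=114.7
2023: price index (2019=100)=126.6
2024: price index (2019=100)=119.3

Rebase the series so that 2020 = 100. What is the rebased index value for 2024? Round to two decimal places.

109.95

Rebased(2024) = 119.3 / 108.5 × 100 = 109.9539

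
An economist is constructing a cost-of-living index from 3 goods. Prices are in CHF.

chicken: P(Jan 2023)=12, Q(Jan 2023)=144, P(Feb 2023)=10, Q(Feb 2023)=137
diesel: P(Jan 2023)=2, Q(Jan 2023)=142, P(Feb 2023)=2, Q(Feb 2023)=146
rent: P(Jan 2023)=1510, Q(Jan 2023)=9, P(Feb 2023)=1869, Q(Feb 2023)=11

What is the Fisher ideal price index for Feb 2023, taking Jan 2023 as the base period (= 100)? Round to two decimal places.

119.34

Laspeyres component (base-period weights):
ΣP(Feb 2023)Q(Jan 2023) = 10×144 + 2×142 + 1869×9 = 1440 + 284 + 16821 = 18545
ΣP(Jan 2023)Q(Jan 2023) = 12×144 + 2×142 + 1510×9 = 1728 + 284 + 13590 = 15602
L = 18545 / 15602 × 100 = 118.8630
Paasche component (current-period weights):
ΣP(Feb 2023)Q(Feb 2023) = 10×137 + 2×146 + 1869×11 = 1370 + 292 + 20559 = 22221
ΣP(Jan 2023)Q(Feb 2023) = 12×137 + 2×146 + 1510×11 = 1644 + 292 + 16610 = 18546
P = 22221 / 18546 × 100 = 119.8156
Fisher = √(L × P) = √(118.8630 × 119.8156) = 119.3383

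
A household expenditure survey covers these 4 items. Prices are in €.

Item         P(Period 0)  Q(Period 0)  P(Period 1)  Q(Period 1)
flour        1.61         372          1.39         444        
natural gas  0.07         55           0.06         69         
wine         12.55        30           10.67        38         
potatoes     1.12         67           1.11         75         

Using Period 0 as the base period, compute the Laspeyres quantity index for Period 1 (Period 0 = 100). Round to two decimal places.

Laspeyres quantity index uses base-period prices as weights.
ΣP(Period 0)·Q(Period 1) = 1.61×444 + 0.07×69 + 12.55×38 + 1.12×75 = 714.84 + 4.83 + 476.9 + 84 = 1280.57
ΣP(Period 0)·Q(Period 0) = 1.61×372 + 0.07×55 + 12.55×30 + 1.12×67 = 598.92 + 3.85 + 376.5 + 75.04 = 1054.31
Index = 1280.57 / 1054.31 × 100 = 121.4605

121.46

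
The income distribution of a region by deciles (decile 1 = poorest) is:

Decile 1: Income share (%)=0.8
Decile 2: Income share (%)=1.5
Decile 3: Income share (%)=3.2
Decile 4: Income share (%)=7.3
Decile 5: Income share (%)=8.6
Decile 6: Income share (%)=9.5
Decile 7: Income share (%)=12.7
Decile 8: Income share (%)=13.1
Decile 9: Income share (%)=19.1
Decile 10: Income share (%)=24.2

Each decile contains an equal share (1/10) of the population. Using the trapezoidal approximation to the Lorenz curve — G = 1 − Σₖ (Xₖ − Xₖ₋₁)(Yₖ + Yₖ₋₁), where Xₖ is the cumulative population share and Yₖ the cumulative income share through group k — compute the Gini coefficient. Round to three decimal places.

Cumulative income shares Yₖ: 0.0080, 0.0230, 0.0550, 0.1280, 0.2140, 0.3090, 0.4360, 0.5670, 0.7580, 1.0000
Σ (Xₖ−Xₖ₋₁)(Yₖ+Yₖ₋₁) = (1/10)(0.0080+0.0000) + (1/10)(0.0230+0.0080) + (1/10)(0.0550+0.0230) + (1/10)(0.1280+0.0550) + (1/10)(0.2140+0.1280) + (1/10)(0.3090+0.2140) + (1/10)(0.4360+0.3090) + (1/10)(0.5670+0.4360) + (1/10)(0.7580+0.5670) + (1/10)(1.0000+0.7580)
  = 0.0008 + 0.0031 + 0.0078 + 0.0183 + 0.0342 + 0.0523 + 0.0745 + 0.1003 + 0.1325 + 0.1758 = 0.5996
G = 1 − 0.5996 = 0.4004

0.400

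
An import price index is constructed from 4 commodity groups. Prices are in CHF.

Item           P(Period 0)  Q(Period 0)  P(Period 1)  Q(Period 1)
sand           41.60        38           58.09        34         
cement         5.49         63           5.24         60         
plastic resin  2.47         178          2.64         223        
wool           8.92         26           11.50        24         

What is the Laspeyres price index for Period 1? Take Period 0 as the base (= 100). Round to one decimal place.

127.3

Laspeyres price index uses base-period quantities as weights.
ΣP(Period 1)·Q(Period 0) = 58.09×38 + 5.24×63 + 2.64×178 + 11.50×26 = 2207.42 + 330.12 + 469.92 + 299 = 3306.46
ΣP(Period 0)·Q(Period 0) = 41.60×38 + 5.49×63 + 2.47×178 + 8.92×26 = 1580.8 + 345.87 + 439.66 + 231.92 = 2598.25
Index = 3306.46 / 2598.25 × 100 = 127.2572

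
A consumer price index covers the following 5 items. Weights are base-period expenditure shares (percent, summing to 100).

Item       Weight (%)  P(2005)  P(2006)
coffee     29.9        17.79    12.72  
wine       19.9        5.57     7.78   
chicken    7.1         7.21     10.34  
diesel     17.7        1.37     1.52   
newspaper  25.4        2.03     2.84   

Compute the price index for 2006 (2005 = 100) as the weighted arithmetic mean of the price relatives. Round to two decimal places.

coffee: 29.9 × (12.72/17.79) = 29.9 × 0.715008 = 21.3788
wine: 19.9 × (7.78/5.57) = 19.9 × 1.396768 = 27.7957
chicken: 7.1 × (10.34/7.21) = 7.1 × 1.434119 = 10.1822
diesel: 17.7 × (1.52/1.37) = 17.7 × 1.109489 = 19.6380
newspaper: 25.4 × (2.84/2.03) = 25.4 × 1.399015 = 35.5350
Index = Σ wᵢ·(p₁ᵢ/p₀ᵢ) = 21.3788 + 27.7957 + 10.1822 + 19.6380 + 35.5350 = 114.5296

114.53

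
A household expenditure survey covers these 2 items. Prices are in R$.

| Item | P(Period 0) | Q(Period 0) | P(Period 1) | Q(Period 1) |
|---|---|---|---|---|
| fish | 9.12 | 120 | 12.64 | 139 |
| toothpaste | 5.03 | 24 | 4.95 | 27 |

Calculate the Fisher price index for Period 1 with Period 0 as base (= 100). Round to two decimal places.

Laspeyres component (base-period weights):
ΣP(Period 1)Q(Period 0) = 12.64×120 + 4.95×24 = 1516.8 + 118.8 = 1635.6
ΣP(Period 0)Q(Period 0) = 9.12×120 + 5.03×24 = 1094.4 + 120.72 = 1215.12
L = 1635.6 / 1215.12 × 100 = 134.6040
Paasche component (current-period weights):
ΣP(Period 1)Q(Period 1) = 12.64×139 + 4.95×27 = 1756.96 + 133.65 = 1890.61
ΣP(Period 0)Q(Period 1) = 9.12×139 + 5.03×27 = 1267.68 + 135.81 = 1403.49
P = 1890.61 / 1403.49 × 100 = 134.7078
Fisher = √(L × P) = √(134.6040 × 134.7078) = 134.6559

134.66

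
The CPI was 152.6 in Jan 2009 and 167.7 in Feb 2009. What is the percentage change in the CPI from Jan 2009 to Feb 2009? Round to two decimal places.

9.90%

Change = (167.7 − 152.6) / 152.6 × 100
       = 15.1 / 152.6 × 100 = 9.8952%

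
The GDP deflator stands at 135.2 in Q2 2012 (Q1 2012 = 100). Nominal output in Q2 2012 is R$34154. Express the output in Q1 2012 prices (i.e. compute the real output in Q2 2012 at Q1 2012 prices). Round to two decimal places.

25261.83

Real = Nominal ÷ (Index/100) = 34154 ÷ (135.2/100)
     = 34154 ÷ 1.352 = 25261.8343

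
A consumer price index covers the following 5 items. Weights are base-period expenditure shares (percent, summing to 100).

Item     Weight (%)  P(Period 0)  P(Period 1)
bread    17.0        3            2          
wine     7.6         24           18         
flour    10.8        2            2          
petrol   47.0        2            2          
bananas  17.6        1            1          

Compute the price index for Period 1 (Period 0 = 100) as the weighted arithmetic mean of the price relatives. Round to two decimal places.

bread: 17.0 × (2/3) = 17.0 × 0.666667 = 11.3333
wine: 7.6 × (18/24) = 7.6 × 0.750000 = 5.7000
flour: 10.8 × (2/2) = 10.8 × 1.000000 = 10.8000
petrol: 47.0 × (2/2) = 47.0 × 1.000000 = 47.0000
bananas: 17.6 × (1/1) = 17.6 × 1.000000 = 17.6000
Index = Σ wᵢ·(p₁ᵢ/p₀ᵢ) = 11.3333 + 5.7000 + 10.8000 + 47.0000 + 17.6000 = 92.4333

92.43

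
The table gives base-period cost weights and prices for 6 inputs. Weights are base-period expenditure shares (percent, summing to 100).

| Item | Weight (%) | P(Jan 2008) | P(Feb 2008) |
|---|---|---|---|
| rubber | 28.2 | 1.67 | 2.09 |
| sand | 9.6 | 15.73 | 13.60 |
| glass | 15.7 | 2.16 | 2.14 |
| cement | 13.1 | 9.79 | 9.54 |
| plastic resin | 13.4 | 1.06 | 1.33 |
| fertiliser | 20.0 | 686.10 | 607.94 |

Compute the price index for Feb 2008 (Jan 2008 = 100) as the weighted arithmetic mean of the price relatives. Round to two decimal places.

rubber: 28.2 × (2.09/1.67) = 28.2 × 1.251497 = 35.2922
sand: 9.6 × (13.60/15.73) = 9.6 × 0.864590 = 8.3001
glass: 15.7 × (2.14/2.16) = 15.7 × 0.990741 = 15.5546
cement: 13.1 × (9.54/9.79) = 13.1 × 0.974464 = 12.7655
plastic resin: 13.4 × (1.33/1.06) = 13.4 × 1.254717 = 16.8132
fertiliser: 20.0 × (607.94/686.10) = 20.0 × 0.886081 = 17.7216
Index = Σ wᵢ·(p₁ᵢ/p₀ᵢ) = 35.2922 + 8.3001 + 15.5546 + 12.7655 + 16.8132 + 17.7216 = 106.4472

106.45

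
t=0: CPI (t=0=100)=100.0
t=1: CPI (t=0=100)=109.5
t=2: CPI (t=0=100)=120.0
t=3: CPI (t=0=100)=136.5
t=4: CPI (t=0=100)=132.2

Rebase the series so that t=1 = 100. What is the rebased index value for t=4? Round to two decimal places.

120.73

Rebased(t=4) = 132.2 / 109.5 × 100 = 120.7306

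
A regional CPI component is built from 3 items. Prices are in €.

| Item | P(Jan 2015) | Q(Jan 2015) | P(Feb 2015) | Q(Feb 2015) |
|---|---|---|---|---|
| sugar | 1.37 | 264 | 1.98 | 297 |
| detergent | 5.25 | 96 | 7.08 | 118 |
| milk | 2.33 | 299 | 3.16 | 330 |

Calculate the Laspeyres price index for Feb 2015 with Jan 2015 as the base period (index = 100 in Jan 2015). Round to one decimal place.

137.4

Laspeyres price index uses base-period quantities as weights.
ΣP(Feb 2015)·Q(Jan 2015) = 1.98×264 + 7.08×96 + 3.16×299 = 522.72 + 679.68 + 944.84 = 2147.24
ΣP(Jan 2015)·Q(Jan 2015) = 1.37×264 + 5.25×96 + 2.33×299 = 361.68 + 504 + 696.67 = 1562.35
Index = 2147.24 / 1562.35 × 100 = 137.4366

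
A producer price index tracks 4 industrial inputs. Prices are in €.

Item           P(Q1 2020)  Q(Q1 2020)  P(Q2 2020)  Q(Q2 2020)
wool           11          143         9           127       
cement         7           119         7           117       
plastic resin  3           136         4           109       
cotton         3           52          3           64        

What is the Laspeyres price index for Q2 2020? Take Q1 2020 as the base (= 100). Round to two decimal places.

Laspeyres price index uses base-period quantities as weights.
ΣP(Q2 2020)·Q(Q1 2020) = 9×143 + 7×119 + 4×136 + 3×52 = 1287 + 833 + 544 + 156 = 2820
ΣP(Q1 2020)·Q(Q1 2020) = 11×143 + 7×119 + 3×136 + 3×52 = 1573 + 833 + 408 + 156 = 2970
Index = 2820 / 2970 × 100 = 94.9495

94.95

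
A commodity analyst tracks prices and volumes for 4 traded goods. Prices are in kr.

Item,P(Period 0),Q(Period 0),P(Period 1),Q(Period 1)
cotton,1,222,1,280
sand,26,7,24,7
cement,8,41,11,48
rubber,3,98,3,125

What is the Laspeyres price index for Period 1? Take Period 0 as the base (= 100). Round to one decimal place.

110.6

Laspeyres price index uses base-period quantities as weights.
ΣP(Period 1)·Q(Period 0) = 1×222 + 24×7 + 11×41 + 3×98 = 222 + 168 + 451 + 294 = 1135
ΣP(Period 0)·Q(Period 0) = 1×222 + 26×7 + 8×41 + 3×98 = 222 + 182 + 328 + 294 = 1026
Index = 1135 / 1026 × 100 = 110.6238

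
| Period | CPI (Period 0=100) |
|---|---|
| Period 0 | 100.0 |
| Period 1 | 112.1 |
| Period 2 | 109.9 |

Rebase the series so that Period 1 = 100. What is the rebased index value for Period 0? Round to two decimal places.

Rebased(Period 0) = 100.0 / 112.1 × 100 = 89.2061

89.21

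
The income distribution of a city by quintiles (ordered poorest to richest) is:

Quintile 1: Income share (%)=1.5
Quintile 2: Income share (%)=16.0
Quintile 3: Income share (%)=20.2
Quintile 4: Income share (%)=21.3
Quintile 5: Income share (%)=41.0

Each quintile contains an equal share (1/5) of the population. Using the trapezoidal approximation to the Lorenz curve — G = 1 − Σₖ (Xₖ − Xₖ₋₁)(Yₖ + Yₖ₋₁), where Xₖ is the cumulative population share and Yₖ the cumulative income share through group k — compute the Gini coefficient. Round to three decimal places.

0.337

Cumulative income shares Yₖ: 0.0150, 0.1750, 0.3770, 0.5900, 1.0000
Σ (Xₖ−Xₖ₋₁)(Yₖ+Yₖ₋₁) = (1/5)(0.0150+0.0000) + (1/5)(0.1750+0.0150) + (1/5)(0.3770+0.1750) + (1/5)(0.5900+0.3770) + (1/5)(1.0000+0.5900)
  = 0.0030 + 0.0380 + 0.1104 + 0.1934 + 0.3180 = 0.6628
G = 1 − 0.6628 = 0.3372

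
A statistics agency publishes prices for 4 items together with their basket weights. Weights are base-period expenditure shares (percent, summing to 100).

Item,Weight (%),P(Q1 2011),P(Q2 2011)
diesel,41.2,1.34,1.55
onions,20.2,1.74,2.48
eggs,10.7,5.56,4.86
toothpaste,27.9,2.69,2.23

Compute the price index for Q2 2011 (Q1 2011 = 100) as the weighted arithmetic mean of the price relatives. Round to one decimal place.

diesel: 41.2 × (1.55/1.34) = 41.2 × 1.156716 = 47.6567
onions: 20.2 × (2.48/1.74) = 20.2 × 1.425287 = 28.7908
eggs: 10.7 × (4.86/5.56) = 10.7 × 0.874101 = 9.3529
toothpaste: 27.9 × (2.23/2.69) = 27.9 × 0.828996 = 23.1290
Index = Σ wᵢ·(p₁ᵢ/p₀ᵢ) = 47.6567 + 28.7908 + 9.3529 + 23.1290 = 108.9294

108.9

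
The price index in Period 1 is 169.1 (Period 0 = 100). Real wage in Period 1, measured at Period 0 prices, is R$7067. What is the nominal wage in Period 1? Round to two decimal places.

11950.30

Nominal = Real × (Index/100) = 7067 × (169.1/100)
        = 7067 × 1.691 = 11950.2970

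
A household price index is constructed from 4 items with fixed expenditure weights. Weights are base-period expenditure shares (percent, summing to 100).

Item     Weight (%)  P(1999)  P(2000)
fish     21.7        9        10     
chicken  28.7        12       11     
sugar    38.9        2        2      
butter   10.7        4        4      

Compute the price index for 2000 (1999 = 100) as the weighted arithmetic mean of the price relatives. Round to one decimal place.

fish: 21.7 × (10/9) = 21.7 × 1.111111 = 24.1111
chicken: 28.7 × (11/12) = 28.7 × 0.916667 = 26.3083
sugar: 38.9 × (2/2) = 38.9 × 1.000000 = 38.9000
butter: 10.7 × (4/4) = 10.7 × 1.000000 = 10.7000
Index = Σ wᵢ·(p₁ᵢ/p₀ᵢ) = 24.1111 + 26.3083 + 38.9000 + 10.7000 = 100.0194

100.0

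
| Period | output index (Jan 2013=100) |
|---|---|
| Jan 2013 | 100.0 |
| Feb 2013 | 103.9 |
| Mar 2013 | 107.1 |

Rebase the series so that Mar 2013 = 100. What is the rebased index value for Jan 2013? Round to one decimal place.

93.4

Rebased(Jan 2013) = 100.0 / 107.1 × 100 = 93.3707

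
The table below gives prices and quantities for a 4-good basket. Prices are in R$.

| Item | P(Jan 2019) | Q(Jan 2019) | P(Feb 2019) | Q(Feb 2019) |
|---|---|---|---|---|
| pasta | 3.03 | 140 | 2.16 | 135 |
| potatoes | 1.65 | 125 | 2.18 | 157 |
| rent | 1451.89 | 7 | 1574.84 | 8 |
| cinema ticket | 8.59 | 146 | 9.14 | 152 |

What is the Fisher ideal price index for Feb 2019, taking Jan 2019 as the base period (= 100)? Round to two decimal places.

Laspeyres component (base-period weights):
ΣP(Feb 2019)Q(Jan 2019) = 2.16×140 + 2.18×125 + 1574.84×7 + 9.14×146 = 302.4 + 272.5 + 11023.88 + 1334.44 = 12933.22
ΣP(Jan 2019)Q(Jan 2019) = 3.03×140 + 1.65×125 + 1451.89×7 + 8.59×146 = 424.2 + 206.25 + 10163.23 + 1254.14 = 12047.82
L = 12933.22 / 12047.82 × 100 = 107.3490
Paasche component (current-period weights):
ΣP(Feb 2019)Q(Feb 2019) = 2.16×135 + 2.18×157 + 1574.84×8 + 9.14×152 = 291.6 + 342.26 + 12598.72 + 1389.28 = 14621.86
ΣP(Jan 2019)Q(Feb 2019) = 3.03×135 + 1.65×157 + 1451.89×8 + 8.59×152 = 409.05 + 259.05 + 11615.12 + 1305.68 = 13588.9
P = 14621.86 / 13588.9 × 100 = 107.6015
Fisher = √(L × P) = √(107.3490 × 107.6015) = 107.4752

107.48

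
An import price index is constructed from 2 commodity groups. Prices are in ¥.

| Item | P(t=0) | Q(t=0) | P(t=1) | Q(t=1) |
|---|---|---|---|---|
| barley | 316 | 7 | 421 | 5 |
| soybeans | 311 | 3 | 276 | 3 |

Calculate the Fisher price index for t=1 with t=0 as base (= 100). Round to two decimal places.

Laspeyres component (base-period weights):
ΣP(t=1)Q(t=0) = 421×7 + 276×3 = 2947 + 828 = 3775
ΣP(t=0)Q(t=0) = 316×7 + 311×3 = 2212 + 933 = 3145
L = 3775 / 3145 × 100 = 120.0318
Paasche component (current-period weights):
ΣP(t=1)Q(t=1) = 421×5 + 276×3 = 2105 + 828 = 2933
ΣP(t=0)Q(t=1) = 316×5 + 311×3 = 1580 + 933 = 2513
P = 2933 / 2513 × 100 = 116.7131
Fisher = √(L × P) = √(120.0318 × 116.7131) = 118.3608

118.36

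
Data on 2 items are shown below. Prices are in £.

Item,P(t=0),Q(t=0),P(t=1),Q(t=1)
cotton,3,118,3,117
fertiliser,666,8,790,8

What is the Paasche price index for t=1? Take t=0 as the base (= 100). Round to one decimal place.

Paasche price index uses current-period quantities as weights.
ΣP(t=1)·Q(t=1) = 3×117 + 790×8 = 351 + 6320 = 6671
ΣP(t=0)·Q(t=1) = 3×117 + 666×8 = 351 + 5328 = 5679
Index = 6671 / 5679 × 100 = 117.4679

117.5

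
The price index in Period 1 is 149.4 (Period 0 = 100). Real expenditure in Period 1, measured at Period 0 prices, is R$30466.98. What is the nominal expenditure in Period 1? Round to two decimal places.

45517.67

Nominal = Real × (Index/100) = 30466.98 × (149.4/100)
        = 30466.98 × 1.494 = 45517.6681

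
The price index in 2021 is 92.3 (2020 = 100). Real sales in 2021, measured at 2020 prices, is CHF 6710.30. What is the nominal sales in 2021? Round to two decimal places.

6193.61

Nominal = Real × (Index/100) = 6710.30 × (92.3/100)
        = 6710.30 × 0.923 = 6193.6069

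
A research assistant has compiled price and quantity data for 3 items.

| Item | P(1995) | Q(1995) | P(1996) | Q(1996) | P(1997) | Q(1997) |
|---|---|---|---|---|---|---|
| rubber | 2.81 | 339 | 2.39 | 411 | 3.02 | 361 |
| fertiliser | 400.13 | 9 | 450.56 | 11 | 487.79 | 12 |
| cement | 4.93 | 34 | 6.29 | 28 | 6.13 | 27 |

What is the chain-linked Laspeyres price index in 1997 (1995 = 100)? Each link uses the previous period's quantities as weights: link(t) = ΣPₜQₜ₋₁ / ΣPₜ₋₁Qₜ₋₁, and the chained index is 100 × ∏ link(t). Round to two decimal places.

119.26

Link 1995→1996:
ΣP(1996)Q(1995) = 2.39×339 + 450.56×9 + 6.29×34 = 810.21 + 4055.04 + 213.86 = 5079.11
ΣP(1995)Q(1995) = 2.81×339 + 400.13×9 + 4.93×34 = 952.59 + 3601.17 + 167.62 = 4721.38
link = 5079.11/4721.38 = 1.075768
Link 1996→1997:
ΣP(1997)Q(1996) = 3.02×411 + 487.79×11 + 6.13×28 = 1241.22 + 5365.69 + 171.64 = 6778.55
ΣP(1996)Q(1996) = 2.39×411 + 450.56×11 + 6.29×28 = 982.29 + 4956.16 + 176.12 = 6114.57
link = 6778.55/6114.57 = 1.108590
Chained index = 100 × 1.075768 × 1.108590 = 119.2586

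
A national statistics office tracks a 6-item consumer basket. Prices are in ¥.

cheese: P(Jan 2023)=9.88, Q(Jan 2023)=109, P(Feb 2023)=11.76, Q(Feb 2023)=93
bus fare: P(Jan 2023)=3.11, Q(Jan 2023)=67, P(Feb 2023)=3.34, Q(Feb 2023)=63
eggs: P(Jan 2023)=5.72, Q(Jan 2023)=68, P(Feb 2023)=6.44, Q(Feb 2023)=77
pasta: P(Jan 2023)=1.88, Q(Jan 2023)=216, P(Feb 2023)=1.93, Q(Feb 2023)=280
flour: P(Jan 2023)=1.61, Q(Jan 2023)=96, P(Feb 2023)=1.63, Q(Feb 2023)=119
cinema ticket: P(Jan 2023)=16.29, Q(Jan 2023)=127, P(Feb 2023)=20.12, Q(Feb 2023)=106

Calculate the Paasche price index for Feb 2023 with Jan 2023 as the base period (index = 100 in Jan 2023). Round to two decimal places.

Paasche price index uses current-period quantities as weights.
ΣP(Feb 2023)·Q(Feb 2023) = 11.76×93 + 3.34×63 + 6.44×77 + 1.93×280 + 1.63×119 + 20.12×106 = 1093.68 + 210.42 + 495.88 + 540.4 + 193.97 + 2132.72 = 4667.07
ΣP(Jan 2023)·Q(Feb 2023) = 9.88×93 + 3.11×63 + 5.72×77 + 1.88×280 + 1.61×119 + 16.29×106 = 918.84 + 195.93 + 440.44 + 526.4 + 191.59 + 1726.74 = 3999.94
Index = 4667.07 / 3999.94 × 100 = 116.6785

116.68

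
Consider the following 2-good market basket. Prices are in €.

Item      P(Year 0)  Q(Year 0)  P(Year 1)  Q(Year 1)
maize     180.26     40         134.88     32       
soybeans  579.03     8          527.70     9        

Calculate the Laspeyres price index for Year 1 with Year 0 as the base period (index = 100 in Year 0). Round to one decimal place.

Laspeyres price index uses base-period quantities as weights.
ΣP(Year 1)·Q(Year 0) = 134.88×40 + 527.70×8 = 5395.2 + 4221.6 = 9616.8
ΣP(Year 0)·Q(Year 0) = 180.26×40 + 579.03×8 = 7210.4 + 4632.24 = 11842.64
Index = 9616.8 / 11842.64 × 100 = 81.2049

81.2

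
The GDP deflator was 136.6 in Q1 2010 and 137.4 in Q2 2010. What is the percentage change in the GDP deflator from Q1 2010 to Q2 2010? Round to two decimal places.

Change = (137.4 − 136.6) / 136.6 × 100
       = 0.8 / 136.6 × 100 = 0.5857%

0.59%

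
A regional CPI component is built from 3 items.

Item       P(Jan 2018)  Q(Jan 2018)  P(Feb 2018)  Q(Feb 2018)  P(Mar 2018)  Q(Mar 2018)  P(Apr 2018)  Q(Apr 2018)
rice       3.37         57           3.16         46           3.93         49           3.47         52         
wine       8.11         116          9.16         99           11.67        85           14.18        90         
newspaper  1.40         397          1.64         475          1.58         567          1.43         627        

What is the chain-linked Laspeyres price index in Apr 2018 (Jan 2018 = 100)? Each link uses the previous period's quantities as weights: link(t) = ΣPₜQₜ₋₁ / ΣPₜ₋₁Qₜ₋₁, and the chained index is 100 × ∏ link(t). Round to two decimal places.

134.28

Link Jan 2018→Feb 2018:
ΣP(Feb 2018)Q(Jan 2018) = 3.16×57 + 9.16×116 + 1.64×397 = 180.12 + 1062.56 + 651.08 = 1893.76
ΣP(Jan 2018)Q(Jan 2018) = 3.37×57 + 8.11×116 + 1.40×397 = 192.09 + 940.76 + 555.8 = 1688.65
link = 1893.76/1688.65 = 1.121464
Link Feb 2018→Mar 2018:
ΣP(Mar 2018)Q(Feb 2018) = 3.93×46 + 11.67×99 + 1.58×475 = 180.78 + 1155.33 + 750.5 = 2086.61
ΣP(Feb 2018)Q(Feb 2018) = 3.16×46 + 9.16×99 + 1.64×475 = 145.36 + 906.84 + 779 = 1831.2
link = 2086.61/1831.2 = 1.139477
Link Mar 2018→Apr 2018:
ΣP(Apr 2018)Q(Mar 2018) = 3.47×49 + 14.18×85 + 1.43×567 = 170.03 + 1205.3 + 810.81 = 2186.14
ΣP(Mar 2018)Q(Mar 2018) = 3.93×49 + 11.67×85 + 1.58×567 = 192.57 + 991.95 + 895.86 = 2080.38
link = 2186.14/2080.38 = 1.050837
Chained index = 100 × 1.121464 × 1.139477 × 1.050837 = 134.2846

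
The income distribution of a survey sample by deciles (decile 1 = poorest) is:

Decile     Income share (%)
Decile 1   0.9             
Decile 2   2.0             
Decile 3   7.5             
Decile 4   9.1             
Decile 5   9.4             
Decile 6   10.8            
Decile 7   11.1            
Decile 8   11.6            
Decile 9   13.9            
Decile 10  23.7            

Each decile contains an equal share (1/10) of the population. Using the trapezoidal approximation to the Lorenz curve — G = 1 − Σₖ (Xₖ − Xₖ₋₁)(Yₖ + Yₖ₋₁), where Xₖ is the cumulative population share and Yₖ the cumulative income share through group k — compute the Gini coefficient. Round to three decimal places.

0.316

Cumulative income shares Yₖ: 0.0090, 0.0290, 0.1040, 0.1950, 0.2890, 0.3970, 0.5080, 0.6240, 0.7630, 1.0000
Σ (Xₖ−Xₖ₋₁)(Yₖ+Yₖ₋₁) = (1/10)(0.0090+0.0000) + (1/10)(0.0290+0.0090) + (1/10)(0.1040+0.0290) + (1/10)(0.1950+0.1040) + (1/10)(0.2890+0.1950) + (1/10)(0.3970+0.2890) + (1/10)(0.5080+0.3970) + (1/10)(0.6240+0.5080) + (1/10)(0.7630+0.6240) + (1/10)(1.0000+0.7630)
  = 0.0009 + 0.0038 + 0.0133 + 0.0299 + 0.0484 + 0.0686 + 0.0905 + 0.1132 + 0.1387 + 0.1763 = 0.6836
G = 1 − 0.6836 = 0.3164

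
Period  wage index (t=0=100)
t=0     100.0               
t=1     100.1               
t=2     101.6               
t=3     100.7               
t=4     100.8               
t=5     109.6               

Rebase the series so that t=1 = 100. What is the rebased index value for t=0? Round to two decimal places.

Rebased(t=0) = 100.0 / 100.1 × 100 = 99.9001

99.90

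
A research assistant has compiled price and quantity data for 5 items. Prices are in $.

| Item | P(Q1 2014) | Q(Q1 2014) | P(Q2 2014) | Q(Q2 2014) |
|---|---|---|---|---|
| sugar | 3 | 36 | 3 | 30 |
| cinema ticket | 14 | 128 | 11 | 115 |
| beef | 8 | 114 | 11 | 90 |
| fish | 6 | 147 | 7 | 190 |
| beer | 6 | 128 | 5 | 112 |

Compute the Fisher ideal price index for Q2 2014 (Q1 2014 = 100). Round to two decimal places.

Laspeyres component (base-period weights):
ΣP(Q2 2014)Q(Q1 2014) = 3×36 + 11×128 + 11×114 + 7×147 + 5×128 = 108 + 1408 + 1254 + 1029 + 640 = 4439
ΣP(Q1 2014)Q(Q1 2014) = 3×36 + 14×128 + 8×114 + 6×147 + 6×128 = 108 + 1792 + 912 + 882 + 768 = 4462
L = 4439 / 4462 × 100 = 99.4845
Paasche component (current-period weights):
ΣP(Q2 2014)Q(Q2 2014) = 3×30 + 11×115 + 11×90 + 7×190 + 5×112 = 90 + 1265 + 990 + 1330 + 560 = 4235
ΣP(Q1 2014)Q(Q2 2014) = 3×30 + 14×115 + 8×90 + 6×190 + 6×112 = 90 + 1610 + 720 + 1140 + 672 = 4232
P = 4235 / 4232 × 100 = 100.0709
Fisher = √(L × P) = √(99.4845 × 100.0709) = 99.7773

99.78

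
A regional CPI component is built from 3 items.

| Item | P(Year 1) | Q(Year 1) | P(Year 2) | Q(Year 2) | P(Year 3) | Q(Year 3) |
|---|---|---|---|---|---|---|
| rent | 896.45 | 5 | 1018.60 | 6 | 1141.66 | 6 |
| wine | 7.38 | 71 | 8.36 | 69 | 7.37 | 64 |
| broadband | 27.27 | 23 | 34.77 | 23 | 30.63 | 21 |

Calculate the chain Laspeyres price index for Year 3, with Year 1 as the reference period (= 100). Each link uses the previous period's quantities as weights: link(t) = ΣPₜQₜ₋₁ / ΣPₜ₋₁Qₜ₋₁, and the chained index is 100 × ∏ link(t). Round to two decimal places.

Link Year 1→Year 2:
ΣP(Year 2)Q(Year 1) = 1018.60×5 + 8.36×71 + 34.77×23 = 5093 + 593.56 + 799.71 = 6486.27
ΣP(Year 1)Q(Year 1) = 896.45×5 + 7.38×71 + 27.27×23 = 4482.25 + 523.98 + 627.21 = 5633.44
link = 6486.27/5633.44 = 1.151387
Link Year 2→Year 3:
ΣP(Year 3)Q(Year 2) = 1141.66×6 + 7.37×69 + 30.63×23 = 6849.96 + 508.53 + 704.49 = 8062.98
ΣP(Year 2)Q(Year 2) = 1018.60×6 + 8.36×69 + 34.77×23 = 6111.6 + 576.84 + 799.71 = 7488.15
link = 8062.98/7488.15 = 1.076765
Chained index = 100 × 1.151387 × 1.076765 = 123.9774

123.98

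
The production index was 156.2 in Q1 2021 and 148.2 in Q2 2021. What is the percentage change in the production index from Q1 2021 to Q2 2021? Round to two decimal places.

Change = (148.2 − 156.2) / 156.2 × 100
       = -8.0 / 156.2 × 100 = -5.1216%

-5.12%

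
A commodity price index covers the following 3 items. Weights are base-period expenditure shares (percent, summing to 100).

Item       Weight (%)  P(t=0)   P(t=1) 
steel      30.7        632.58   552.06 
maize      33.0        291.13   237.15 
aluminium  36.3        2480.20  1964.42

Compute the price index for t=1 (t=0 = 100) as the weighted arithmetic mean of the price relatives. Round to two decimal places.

82.42

steel: 30.7 × (552.06/632.58) = 30.7 × 0.872712 = 26.7923
maize: 33.0 × (237.15/291.13) = 33.0 × 0.814585 = 26.8813
aluminium: 36.3 × (1964.42/2480.20) = 36.3 × 0.792041 = 28.7511
Index = Σ wᵢ·(p₁ᵢ/p₀ᵢ) = 26.7923 + 26.8813 + 28.7511 = 82.4246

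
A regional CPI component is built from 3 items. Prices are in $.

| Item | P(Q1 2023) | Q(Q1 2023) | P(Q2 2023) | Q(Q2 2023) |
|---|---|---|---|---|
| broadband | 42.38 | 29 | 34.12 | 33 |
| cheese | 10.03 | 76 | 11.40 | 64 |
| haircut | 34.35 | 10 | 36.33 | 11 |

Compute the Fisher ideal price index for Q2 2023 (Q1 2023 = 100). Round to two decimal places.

94.15

Laspeyres component (base-period weights):
ΣP(Q2 2023)Q(Q1 2023) = 34.12×29 + 11.40×76 + 36.33×10 = 989.48 + 866.4 + 363.3 = 2219.18
ΣP(Q1 2023)Q(Q1 2023) = 42.38×29 + 10.03×76 + 34.35×10 = 1229.02 + 762.28 + 343.5 = 2334.8
L = 2219.18 / 2334.8 × 100 = 95.0480
Paasche component (current-period weights):
ΣP(Q2 2023)Q(Q2 2023) = 34.12×33 + 11.40×64 + 36.33×11 = 1125.96 + 729.6 + 399.63 = 2255.19
ΣP(Q1 2023)Q(Q2 2023) = 42.38×33 + 10.03×64 + 34.35×11 = 1398.54 + 641.92 + 377.85 = 2418.31
P = 2255.19 / 2418.31 × 100 = 93.2548
Fisher = √(L × P) = √(95.0480 × 93.2548) = 94.1471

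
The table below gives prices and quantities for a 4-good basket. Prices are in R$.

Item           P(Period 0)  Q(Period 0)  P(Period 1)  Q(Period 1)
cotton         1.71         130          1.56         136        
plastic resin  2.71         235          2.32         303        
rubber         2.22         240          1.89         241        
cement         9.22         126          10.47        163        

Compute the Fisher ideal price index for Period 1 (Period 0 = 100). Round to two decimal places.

Laspeyres component (base-period weights):
ΣP(Period 1)Q(Period 0) = 1.56×130 + 2.32×235 + 1.89×240 + 10.47×126 = 202.8 + 545.2 + 453.6 + 1319.22 = 2520.82
ΣP(Period 0)Q(Period 0) = 1.71×130 + 2.71×235 + 2.22×240 + 9.22×126 = 222.3 + 636.85 + 532.8 + 1161.72 = 2553.67
L = 2520.82 / 2553.67 × 100 = 98.7136
Paasche component (current-period weights):
ΣP(Period 1)Q(Period 1) = 1.56×136 + 2.32×303 + 1.89×241 + 10.47×163 = 212.16 + 702.96 + 455.49 + 1706.61 = 3077.22
ΣP(Period 0)Q(Period 1) = 1.71×136 + 2.71×303 + 2.22×241 + 9.22×163 = 232.56 + 821.13 + 535.02 + 1502.86 = 3091.57
P = 3077.22 / 3091.57 × 100 = 99.5358
Fisher = √(L × P) = √(98.7136 × 99.5358) = 99.1239

99.12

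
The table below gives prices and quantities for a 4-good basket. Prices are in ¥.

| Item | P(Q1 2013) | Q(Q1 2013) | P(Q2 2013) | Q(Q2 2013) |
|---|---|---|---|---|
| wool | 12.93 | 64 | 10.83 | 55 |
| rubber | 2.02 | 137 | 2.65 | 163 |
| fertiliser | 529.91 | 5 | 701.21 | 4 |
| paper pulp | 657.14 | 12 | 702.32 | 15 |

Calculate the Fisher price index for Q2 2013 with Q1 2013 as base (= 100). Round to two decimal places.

110.99

Laspeyres component (base-period weights):
ΣP(Q2 2013)Q(Q1 2013) = 10.83×64 + 2.65×137 + 701.21×5 + 702.32×12 = 693.12 + 363.05 + 3506.05 + 8427.84 = 12990.06
ΣP(Q1 2013)Q(Q1 2013) = 12.93×64 + 2.02×137 + 529.91×5 + 657.14×12 = 827.52 + 276.74 + 2649.55 + 7885.68 = 11639.49
L = 12990.06 / 11639.49 × 100 = 111.6033
Paasche component (current-period weights):
ΣP(Q2 2013)Q(Q2 2013) = 10.83×55 + 2.65×163 + 701.21×4 + 702.32×15 = 595.65 + 431.95 + 2804.84 + 10534.8 = 14367.24
ΣP(Q1 2013)Q(Q2 2013) = 12.93×55 + 2.02×163 + 529.91×4 + 657.14×15 = 711.15 + 329.26 + 2119.64 + 9857.1 = 13017.15
P = 14367.24 / 13017.15 × 100 = 110.3716
Fisher = √(L × P) = √(111.6033 × 110.3716) = 110.9858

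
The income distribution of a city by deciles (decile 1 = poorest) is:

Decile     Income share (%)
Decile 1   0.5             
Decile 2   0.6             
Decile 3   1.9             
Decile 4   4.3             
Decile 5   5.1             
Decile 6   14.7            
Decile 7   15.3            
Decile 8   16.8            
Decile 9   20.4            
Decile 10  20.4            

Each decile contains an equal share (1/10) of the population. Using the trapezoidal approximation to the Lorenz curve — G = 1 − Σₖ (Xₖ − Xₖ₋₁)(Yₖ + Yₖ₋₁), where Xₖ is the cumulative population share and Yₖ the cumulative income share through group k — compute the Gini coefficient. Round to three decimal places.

0.435

Cumulative income shares Yₖ: 0.0050, 0.0110, 0.0300, 0.0730, 0.1240, 0.2710, 0.4240, 0.5920, 0.7960, 1.0000
Σ (Xₖ−Xₖ₋₁)(Yₖ+Yₖ₋₁) = (1/10)(0.0050+0.0000) + (1/10)(0.0110+0.0050) + (1/10)(0.0300+0.0110) + (1/10)(0.0730+0.0300) + (1/10)(0.1240+0.0730) + (1/10)(0.2710+0.1240) + (1/10)(0.4240+0.2710) + (1/10)(0.5920+0.4240) + (1/10)(0.7960+0.5920) + (1/10)(1.0000+0.7960)
  = 0.0005 + 0.0016 + 0.0041 + 0.0103 + 0.0197 + 0.0395 + 0.0695 + 0.1016 + 0.1388 + 0.1796 = 0.5652
G = 1 − 0.5652 = 0.4348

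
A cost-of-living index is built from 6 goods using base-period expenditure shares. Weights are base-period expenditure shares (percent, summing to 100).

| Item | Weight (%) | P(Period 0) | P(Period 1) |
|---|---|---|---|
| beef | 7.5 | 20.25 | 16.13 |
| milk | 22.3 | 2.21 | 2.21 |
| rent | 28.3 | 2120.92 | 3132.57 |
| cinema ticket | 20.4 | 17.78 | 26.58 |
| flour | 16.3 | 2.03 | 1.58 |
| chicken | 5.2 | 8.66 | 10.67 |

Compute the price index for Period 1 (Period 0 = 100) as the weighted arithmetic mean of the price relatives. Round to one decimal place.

119.7

beef: 7.5 × (16.13/20.25) = 7.5 × 0.796543 = 5.9741
milk: 22.3 × (2.21/2.21) = 22.3 × 1.000000 = 22.3000
rent: 28.3 × (3132.57/2120.92) = 28.3 × 1.476986 = 41.7987
cinema ticket: 20.4 × (26.58/17.78) = 20.4 × 1.494938 = 30.4967
flour: 16.3 × (1.58/2.03) = 16.3 × 0.778325 = 12.6867
chicken: 5.2 × (10.67/8.66) = 5.2 × 1.232102 = 6.4069
Index = Σ wᵢ·(p₁ᵢ/p₀ᵢ) = 5.9741 + 22.3000 + 41.7987 + 30.4967 + 12.6867 + 6.4069 = 119.6632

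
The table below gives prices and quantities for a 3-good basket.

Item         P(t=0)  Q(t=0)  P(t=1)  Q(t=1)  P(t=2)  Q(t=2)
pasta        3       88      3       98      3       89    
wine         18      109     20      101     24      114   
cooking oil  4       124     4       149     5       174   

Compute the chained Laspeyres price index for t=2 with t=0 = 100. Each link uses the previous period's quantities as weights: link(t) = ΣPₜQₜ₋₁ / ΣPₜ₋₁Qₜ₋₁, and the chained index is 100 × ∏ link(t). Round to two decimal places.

Link t=0→t=1:
ΣP(t=1)Q(t=0) = 3×88 + 20×109 + 4×124 = 264 + 2180 + 496 = 2940
ΣP(t=0)Q(t=0) = 3×88 + 18×109 + 4×124 = 264 + 1962 + 496 = 2722
link = 2940/2722 = 1.080088
Link t=1→t=2:
ΣP(t=2)Q(t=1) = 3×98 + 24×101 + 5×149 = 294 + 2424 + 745 = 3463
ΣP(t=1)Q(t=1) = 3×98 + 20×101 + 4×149 = 294 + 2020 + 596 = 2910
link = 3463/2910 = 1.190034
Chained index = 100 × 1.080088 × 1.190034 = 128.5342

128.53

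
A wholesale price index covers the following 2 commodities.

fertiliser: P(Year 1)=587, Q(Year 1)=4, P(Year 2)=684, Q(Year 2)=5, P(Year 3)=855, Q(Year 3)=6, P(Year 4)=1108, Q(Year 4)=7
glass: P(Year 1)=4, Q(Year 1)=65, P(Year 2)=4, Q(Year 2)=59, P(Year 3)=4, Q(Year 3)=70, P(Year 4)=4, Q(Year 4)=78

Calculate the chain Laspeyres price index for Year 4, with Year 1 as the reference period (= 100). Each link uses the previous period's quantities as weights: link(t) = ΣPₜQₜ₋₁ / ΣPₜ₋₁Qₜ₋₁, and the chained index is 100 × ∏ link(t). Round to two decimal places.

181.51

Link Year 1→Year 2:
ΣP(Year 2)Q(Year 1) = 684×4 + 4×65 = 2736 + 260 = 2996
ΣP(Year 1)Q(Year 1) = 587×4 + 4×65 = 2348 + 260 = 2608
link = 2996/2608 = 1.148773
Link Year 2→Year 3:
ΣP(Year 3)Q(Year 2) = 855×5 + 4×59 = 4275 + 236 = 4511
ΣP(Year 2)Q(Year 2) = 684×5 + 4×59 = 3420 + 236 = 3656
link = 4511/3656 = 1.233862
Link Year 3→Year 4:
ΣP(Year 4)Q(Year 3) = 1108×6 + 4×70 = 6648 + 280 = 6928
ΣP(Year 3)Q(Year 3) = 855×6 + 4×70 = 5130 + 280 = 5410
link = 6928/5410 = 1.280591
Chained index = 100 × 1.148773 × 1.233862 × 1.280591 = 181.5146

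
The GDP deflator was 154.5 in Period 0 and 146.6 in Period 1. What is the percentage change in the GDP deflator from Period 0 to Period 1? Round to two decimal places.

-5.11%

Change = (146.6 − 154.5) / 154.5 × 100
       = -7.9 / 154.5 × 100 = -5.1133%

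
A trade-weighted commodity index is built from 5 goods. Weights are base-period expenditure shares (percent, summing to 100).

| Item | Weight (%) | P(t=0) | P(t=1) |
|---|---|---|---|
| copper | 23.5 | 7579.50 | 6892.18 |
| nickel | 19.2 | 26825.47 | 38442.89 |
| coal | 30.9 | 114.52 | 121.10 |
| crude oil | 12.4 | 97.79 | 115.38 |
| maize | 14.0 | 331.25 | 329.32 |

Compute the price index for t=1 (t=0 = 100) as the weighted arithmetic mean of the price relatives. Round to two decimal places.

110.11

copper: 23.5 × (6892.18/7579.50) = 23.5 × 0.909319 = 21.3690
nickel: 19.2 × (38442.89/26825.47) = 19.2 × 1.433074 = 27.5150
coal: 30.9 × (121.10/114.52) = 30.9 × 1.057457 = 32.6754
crude oil: 12.4 × (115.38/97.79) = 12.4 × 1.179875 = 14.6305
maize: 14.0 × (329.32/331.25) = 14.0 × 0.994174 = 13.9184
Index = Σ wᵢ·(p₁ᵢ/p₀ᵢ) = 21.3690 + 27.5150 + 32.6754 + 14.6305 + 13.9184 = 110.1083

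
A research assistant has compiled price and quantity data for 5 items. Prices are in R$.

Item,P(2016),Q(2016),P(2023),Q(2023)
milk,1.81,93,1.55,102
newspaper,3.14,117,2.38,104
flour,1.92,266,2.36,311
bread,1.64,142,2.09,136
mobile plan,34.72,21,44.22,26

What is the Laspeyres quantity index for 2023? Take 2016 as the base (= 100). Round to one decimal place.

111.2

Laspeyres quantity index uses base-period prices as weights.
ΣP(2016)·Q(2023) = 1.81×102 + 3.14×104 + 1.92×311 + 1.64×136 + 34.72×26 = 184.62 + 326.56 + 597.12 + 223.04 + 902.72 = 2234.06
ΣP(2016)·Q(2016) = 1.81×93 + 3.14×117 + 1.92×266 + 1.64×142 + 34.72×21 = 168.33 + 367.38 + 510.72 + 232.88 + 729.12 = 2008.43
Index = 2234.06 / 2008.43 × 100 = 111.2341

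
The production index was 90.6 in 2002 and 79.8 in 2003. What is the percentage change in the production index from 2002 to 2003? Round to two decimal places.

-11.92%

Change = (79.8 − 90.6) / 90.6 × 100
       = -10.8 / 90.6 × 100 = -11.9205%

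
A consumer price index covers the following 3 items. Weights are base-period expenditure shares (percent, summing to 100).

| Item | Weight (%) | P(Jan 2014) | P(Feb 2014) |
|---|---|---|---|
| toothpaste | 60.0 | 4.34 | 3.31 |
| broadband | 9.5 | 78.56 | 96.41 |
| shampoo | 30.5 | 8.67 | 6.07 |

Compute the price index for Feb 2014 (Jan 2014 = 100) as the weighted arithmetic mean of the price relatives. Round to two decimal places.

toothpaste: 60.0 × (3.31/4.34) = 60.0 × 0.762673 = 45.7604
broadband: 9.5 × (96.41/78.56) = 9.5 × 1.227215 = 11.6585
shampoo: 30.5 × (6.07/8.67) = 30.5 × 0.700115 = 21.3535
Index = Σ wᵢ·(p₁ᵢ/p₀ᵢ) = 45.7604 + 11.6585 + 21.3535 = 78.7724

78.77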